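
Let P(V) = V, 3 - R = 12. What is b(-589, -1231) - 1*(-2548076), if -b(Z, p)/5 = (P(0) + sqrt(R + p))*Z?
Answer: 2548076 + 5890*I*sqrt(310) ≈ 2.5481e+6 + 1.037e+5*I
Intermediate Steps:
R = -9 (R = 3 - 1*12 = 3 - 12 = -9)
b(Z, p) = -5*Z*sqrt(-9 + p) (b(Z, p) = -5*(0 + sqrt(-9 + p))*Z = -5*sqrt(-9 + p)*Z = -5*Z*sqrt(-9 + p))
b(-589, -1231) - 1*(-2548076) = -5*(-589)*sqrt(-9 - 1231) - 1*(-2548076) = -5*(-589)*sqrt(-1240) + 2548076 = -5*(-589)*2*I*sqrt(310) + 2548076 = 5890*I*sqrt(310) + 2548076 = 2548076 + 5890*I*sqrt(310)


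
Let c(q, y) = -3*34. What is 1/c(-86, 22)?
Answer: -1/102 ≈ -0.0098039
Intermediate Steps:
c(q, y) = -102
1/c(-86, 22) = 1/(-102) = -1/102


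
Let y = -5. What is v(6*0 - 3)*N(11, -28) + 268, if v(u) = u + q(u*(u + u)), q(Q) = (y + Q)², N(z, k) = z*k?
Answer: -50860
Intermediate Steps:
N(z, k) = k*z
q(Q) = (-5 + Q)²
v(u) = u + (-5 + 2*u²)² (v(u) = u + (-5 + u*(u + u))² = u + (-5 + u*(2*u))² = u + (-5 + 2*u²)²)
v(6*0 - 3)*N(11, -28) + 268 = ((6*0 - 3) + (-5 + 2*(6*0 - 3)²)²)*(-28*11) + 268 = ((0 - 3) + (-5 + 2*(0 - 3)²)²)*(-308) + 268 = (-3 + (-5 + 2*(-3)²)²)*(-308) + 268 = (-3 + (-5 + 2*9)²)*(-308) + 268 = (-3 + (-5 + 18)²)*(-308) + 268 = (-3 + 13²)*(-308) + 268 = (-3 + 169)*(-308) + 268 = 166*(-308) + 268 = -51128 + 268 = -50860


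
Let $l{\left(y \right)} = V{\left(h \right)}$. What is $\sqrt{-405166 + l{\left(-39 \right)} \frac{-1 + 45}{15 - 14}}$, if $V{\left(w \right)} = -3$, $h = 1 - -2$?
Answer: $i \sqrt{405298} \approx 636.63 i$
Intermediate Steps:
$h = 3$ ($h = 1 + 2 = 3$)
$l{\left(y \right)} = -3$
$\sqrt{-405166 + l{\left(-39 \right)} \frac{-1 + 45}{15 - 14}} = \sqrt{-405166 - 3 \frac{-1 + 45}{15 - 14}} = \sqrt{-405166 - 3 \cdot \frac{44}{1}} = \sqrt{-405166 - 3 \cdot 44 \cdot 1} = \sqrt{-405166 - 132} = \sqrt{-405298} = i \sqrt{405298}$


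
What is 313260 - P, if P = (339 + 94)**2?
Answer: 125771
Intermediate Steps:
P = 187489 (P = 433**2 = 187489)
313260 - P = 313260 - 1*187489 = 313260 - 187489 = 125771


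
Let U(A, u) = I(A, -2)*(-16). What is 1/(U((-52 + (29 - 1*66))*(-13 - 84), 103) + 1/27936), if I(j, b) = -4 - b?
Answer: 27936/893953 ≈ 0.031250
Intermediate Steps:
U(A, u) = 32 (U(A, u) = (-4 - 1*(-2))*(-16) = (-4 + 2)*(-16) = -2*(-16) = 32)
1/(U((-52 + (29 - 1*66))*(-13 - 84), 103) + 1/27936) = 1/(32 + 1/27936) = 1/(893953/27936) = 27936/893953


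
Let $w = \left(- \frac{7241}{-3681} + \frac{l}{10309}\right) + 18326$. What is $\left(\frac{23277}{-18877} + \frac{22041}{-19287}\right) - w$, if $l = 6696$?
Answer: $- \frac{28139960567464699625}{1535102941730319} \approx -18331.0$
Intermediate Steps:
$w = \frac{695523879299}{37947429}$ ($w = \left(- \frac{7241}{-3681} + \frac{6696}{10309}\right) + 18326 = \left(\left(-7241\right) \left(- \frac{1}{3681}\right) + 6696 \cdot \frac{1}{10309}\right) + 18326 = \left(\frac{7241}{3681} + \frac{6696}{10309}\right) + 18326 = \frac{99295445}{37947429} + 18326 = \frac{695523879299}{37947429} \approx 18329.0$)
$\left(\frac{23277}{-18877} + \frac{22041}{-19287}\right) - w = \left(\frac{23277}{-18877} + \frac{22041}{-19287}\right) - \frac{695523879299}{37947429} = \left(23277 \left(- \frac{1}{18877}\right) + 22041 \left(- \frac{1}{19287}\right)\right) - \frac{695523879299}{37947429} = \left(- \frac{23277}{18877} - \frac{2449}{2143}\right) - \frac{695523879299}{37947429} = - \frac{96112384}{40453411} - \frac{695523879299}{37947429} = - \frac{28139960567464699625}{1535102941730319}$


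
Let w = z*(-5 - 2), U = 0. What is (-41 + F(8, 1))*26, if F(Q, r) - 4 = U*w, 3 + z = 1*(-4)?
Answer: -962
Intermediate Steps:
z = -7 (z = -3 + 1*(-4) = -3 - 4 = -7)
w = 49 (w = -7*(-5 - 2) = -7*(-7) = 49)
F(Q, r) = 4 (F(Q, r) = 4 + 0*49 = 4 + 0 = 4)
(-41 + F(8, 1))*26 = (-41 + 4)*26 = -37*26 = -962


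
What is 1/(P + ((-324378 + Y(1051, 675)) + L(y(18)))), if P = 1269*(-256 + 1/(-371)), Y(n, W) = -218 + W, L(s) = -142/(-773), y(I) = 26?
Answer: -286783/186061436910 ≈ -1.5413e-6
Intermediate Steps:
L(s) = 142/773 (L(s) = -142*(-1/773) = 142/773)
P = -120525813/371 (P = 1269*(-256 - 1/371) = 1269*(-94977/371) = -120525813/371 ≈ -3.2487e+5)
1/(P + ((-324378 + Y(1051, 675)) + L(y(18)))) = 1/(-120525813/371 + ((-324378 + (-218 + 675)) + 142/773)) = 1/(-120525813/371 + ((-324378 + 457) + 142/773)) = 1/(-120525813/371 + (-323921 + 142/773)) = 1/(-120525813/371 - 250390791/773) = 1/(-186061436910/286783) = -286783/186061436910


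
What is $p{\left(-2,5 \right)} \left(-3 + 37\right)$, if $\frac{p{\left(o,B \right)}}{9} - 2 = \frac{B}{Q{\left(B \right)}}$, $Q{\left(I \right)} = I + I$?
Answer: $765$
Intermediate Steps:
$Q{\left(I \right)} = 2 I$
$p{\left(o,B \right)} = \frac{45}{2}$ ($p{\left(o,B \right)} = 18 + 9 \frac{B}{2 B} = 18 + 9 B \frac{1}{2 B} = 18 + 9 \cdot \frac{1}{2} = 18 + \frac{9}{2} = \frac{45}{2}$)
$p{\left(-2,5 \right)} \left(-3 + 37\right) = \frac{45 \left(-3 + 37\right)}{2} = \frac{45}{2} \cdot 34 = 765$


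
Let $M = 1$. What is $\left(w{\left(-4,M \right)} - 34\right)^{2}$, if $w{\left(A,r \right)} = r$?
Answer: $1089$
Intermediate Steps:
$\left(w{\left(-4,M \right)} - 34\right)^{2} = \left(1 - 34\right)^{2} = \left(-33\right)^{2} = 1089$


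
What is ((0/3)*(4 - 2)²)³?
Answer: 0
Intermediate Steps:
((0/3)*(4 - 2)²)³ = ((0*(⅓))*2²)³ = (0*4)³ = 0³ = 0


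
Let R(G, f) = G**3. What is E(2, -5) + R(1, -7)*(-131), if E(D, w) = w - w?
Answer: -131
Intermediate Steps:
E(D, w) = 0
E(2, -5) + R(1, -7)*(-131) = 0 + 1**3*(-131) = 0 + 1*(-131) = 0 - 131 = -131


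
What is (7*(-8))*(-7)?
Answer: 392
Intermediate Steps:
(7*(-8))*(-7) = -56*(-7) = 392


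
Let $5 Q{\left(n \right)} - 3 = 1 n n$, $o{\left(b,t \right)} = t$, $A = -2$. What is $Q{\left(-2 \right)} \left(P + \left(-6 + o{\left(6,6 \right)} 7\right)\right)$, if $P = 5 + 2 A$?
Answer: $\frac{259}{5} \approx 51.8$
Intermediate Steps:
$Q{\left(n \right)} = \frac{3}{5} + \frac{n^{2}}{5}$ ($Q{\left(n \right)} = \frac{3}{5} + \frac{1 n n}{5} = \frac{3}{5} + \frac{n n}{5} = \frac{3}{5} + \frac{n^{2}}{5}$)
$P = 1$ ($P = 5 + 2 \left(-2\right) = 5 - 4 = 1$)
$Q{\left(-2 \right)} \left(P + \left(-6 + o{\left(6,6 \right)} 7\right)\right) = \left(\frac{3}{5} + \frac{\left(-2\right)^{2}}{5}\right) \left(1 + \left(-6 + 6 \cdot 7\right)\right) = \left(\frac{3}{5} + \frac{1}{5} \cdot 4\right) \left(1 + \left(-6 + 42\right)\right) = \left(\frac{3}{5} + \frac{4}{5}\right) \left(1 + 36\right) = \frac{7}{5} \cdot 37 = \frac{259}{5}$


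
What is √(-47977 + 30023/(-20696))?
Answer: I*√5137585465610/10348 ≈ 219.04*I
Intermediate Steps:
√(-47977 + 30023/(-20696)) = √(-47977 + 30023*(-1/20696)) = √(-47977 - 30023/20696) = √(-992962015/20696) = I*√5137585465610/10348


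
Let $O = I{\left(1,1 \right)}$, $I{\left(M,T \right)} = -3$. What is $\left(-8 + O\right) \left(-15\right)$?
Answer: $165$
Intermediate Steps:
$O = -3$
$\left(-8 + O\right) \left(-15\right) = \left(-8 - 3\right) \left(-15\right) = \left(-11\right) \left(-15\right) = 165$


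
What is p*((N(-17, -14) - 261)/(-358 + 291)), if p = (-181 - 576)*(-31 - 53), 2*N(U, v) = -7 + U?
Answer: 17359524/67 ≈ 2.5910e+5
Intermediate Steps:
N(U, v) = -7/2 + U/2 (N(U, v) = (-7 + U)/2 = -7/2 + U/2)
p = 63588 (p = -757*(-84) = 63588)
p*((N(-17, -14) - 261)/(-358 + 291)) = 63588*(((-7/2 + (½)*(-17)) - 261)/(-358 + 291)) = 63588*(((-7/2 - 17/2) - 261)/(-67)) = 63588*((-12 - 261)*(-1/67)) = 63588*(-273*(-1/67)) = 63588*(273/67) = 17359524/67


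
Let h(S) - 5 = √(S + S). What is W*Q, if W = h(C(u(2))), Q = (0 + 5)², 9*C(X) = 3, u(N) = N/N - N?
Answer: 125 + 25*√6/3 ≈ 145.41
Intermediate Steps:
u(N) = 1 - N
C(X) = ⅓ (C(X) = (⅑)*3 = ⅓)
h(S) = 5 + √2*√S (h(S) = 5 + √(S + S) = 5 + √(2*S) = 5 + √2*√S)
Q = 25 (Q = 5² = 25)
W = 5 + √6/3 (W = 5 + √2*√(⅓) = 5 + √2*(√3/3) = 5 + √6/3 ≈ 5.8165)
W*Q = (5 + √6/3)*25 = 125 + 25*√6/3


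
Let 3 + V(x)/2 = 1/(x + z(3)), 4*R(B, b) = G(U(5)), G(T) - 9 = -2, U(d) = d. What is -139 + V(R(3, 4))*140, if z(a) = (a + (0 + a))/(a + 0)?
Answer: -2713/3 ≈ -904.33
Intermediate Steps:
z(a) = 2 (z(a) = (a + a)/a = (2*a)/a = 2)
G(T) = 7 (G(T) = 9 - 2 = 7)
R(B, b) = 7/4 (R(B, b) = (¼)*7 = 7/4)
V(x) = -6 + 2/(2 + x) (V(x) = -6 + 2/(x + 2) = -6 + 2/(2 + x))
-139 + V(R(3, 4))*140 = -139 + (2*(-5 - 3*7/4)/(2 + 7/4))*140 = -139 + (2*(-5 - 21/4)/(15/4))*140 = -139 + (2*(4/15)*(-41/4))*140 = -139 - 82/15*140 = -139 - 2296/3 = -2713/3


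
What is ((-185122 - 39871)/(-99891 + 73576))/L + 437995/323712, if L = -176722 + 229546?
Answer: 25371405079009/18749177297280 ≈ 1.3532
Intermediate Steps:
L = 52824
((-185122 - 39871)/(-99891 + 73576))/L + 437995/323712 = ((-185122 - 39871)/(-99891 + 73576))/52824 + 437995/323712 = -224993/(-26315)*(1/52824) + 437995*(1/323712) = -224993*(-1/26315)*(1/52824) + 437995/323712 = (224993/26315)*(1/52824) + 437995/323712 = 224993/1390063560 + 437995/323712 = 25371405079009/18749177297280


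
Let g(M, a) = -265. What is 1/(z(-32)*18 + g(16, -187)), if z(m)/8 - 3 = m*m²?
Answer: -1/4718425 ≈ -2.1194e-7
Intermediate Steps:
z(m) = 24 + 8*m³ (z(m) = 24 + 8*(m*m²) = 24 + 8*m³)
1/(z(-32)*18 + g(16, -187)) = 1/((24 + 8*(-32)³)*18 - 265) = 1/((24 + 8*(-32768))*18 - 265) = 1/((24 - 262144)*18 - 265) = 1/(-262120*18 - 265) = 1/(-4718160 - 265) = 1/(-4718425) = -1/4718425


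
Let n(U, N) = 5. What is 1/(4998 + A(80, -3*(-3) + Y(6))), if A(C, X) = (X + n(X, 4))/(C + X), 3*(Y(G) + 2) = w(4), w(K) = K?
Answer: 53/264902 ≈ 0.00020007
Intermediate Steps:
Y(G) = -⅔ (Y(G) = -2 + (⅓)*4 = -2 + 4/3 = -⅔)
A(C, X) = (5 + X)/(C + X) (A(C, X) = (X + 5)/(C + X) = (5 + X)/(C + X))
1/(4998 + A(80, -3*(-3) + Y(6))) = 1/(4998 + (5 + (-3*(-3) - ⅔))/(80 + (-3*(-3) - ⅔))) = 1/(4998 + (5 + (9 - ⅔))/(80 + (9 - ⅔))) = 1/(4998 + (5 + 25/3)/(80 + 25/3)) = 1/(4998 + (40/3)/(265/3)) = 1/(4998 + (3/265)*(40/3)) = 1/(4998 + 8/53) = 1/(264902/53) = 53/264902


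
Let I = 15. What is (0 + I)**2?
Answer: 225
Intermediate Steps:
(0 + I)**2 = (0 + 15)**2 = 15**2 = 225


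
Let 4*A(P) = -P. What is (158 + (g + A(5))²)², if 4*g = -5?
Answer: 431649/16 ≈ 26978.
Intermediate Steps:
g = -5/4 (g = (¼)*(-5) = -5/4 ≈ -1.2500)
A(P) = -P/4 (A(P) = (-P)/4 = -P/4)
(158 + (g + A(5))²)² = (158 + (-5/4 - ¼*5)²)² = (158 + (-5/4 - 5/4)²)² = (158 + (-5/2)²)² = (158 + 25/4)² = (657/4)² = 431649/16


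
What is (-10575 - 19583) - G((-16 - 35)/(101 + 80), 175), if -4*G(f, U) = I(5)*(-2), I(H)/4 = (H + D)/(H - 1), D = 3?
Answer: -30162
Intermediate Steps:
I(H) = 4*(3 + H)/(-1 + H) (I(H) = 4*((H + 3)/(H - 1)) = 4*((3 + H)/(-1 + H)) = 4*(3 + H)/(-1 + H))
G(f, U) = 4 (G(f, U) = -4*(3 + 5)/(-1 + 5)*(-2)/4 = -4*8/4*(-2)/4 = -4*(¼)*8*(-2)/4 = -2*(-2) = -¼*(-16) = 4)
(-10575 - 19583) - G((-16 - 35)/(101 + 80), 175) = (-10575 - 19583) - 1*4 = -30158 - 4 = -30162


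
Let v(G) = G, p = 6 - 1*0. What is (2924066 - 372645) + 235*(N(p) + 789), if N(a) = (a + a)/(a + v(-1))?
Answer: 2737400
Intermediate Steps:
p = 6 (p = 6 + 0 = 6)
N(a) = 2*a/(-1 + a) (N(a) = (a + a)/(a - 1) = (2*a)/(-1 + a) = 2*a/(-1 + a))
(2924066 - 372645) + 235*(N(p) + 789) = (2924066 - 372645) + 235*(2*6/(-1 + 6) + 789) = 2551421 + 235*(2*6/5 + 789) = 2551421 + 235*(2*6*(⅕) + 789) = 2551421 + 235*(12/5 + 789) = 2551421 + 235*(3957/5) = 2551421 + 185979 = 2737400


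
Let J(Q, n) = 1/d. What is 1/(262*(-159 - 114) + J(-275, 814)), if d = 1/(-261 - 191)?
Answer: -1/71978 ≈ -1.3893e-5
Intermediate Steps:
d = -1/452 (d = 1/(-452) = -1/452 ≈ -0.0022124)
J(Q, n) = -452 (J(Q, n) = 1/(-1/452) = -452)
1/(262*(-159 - 114) + J(-275, 814)) = 1/(262*(-159 - 114) - 452) = 1/(262*(-273) - 452) = 1/(-71526 - 452) = 1/(-71978) = -1/71978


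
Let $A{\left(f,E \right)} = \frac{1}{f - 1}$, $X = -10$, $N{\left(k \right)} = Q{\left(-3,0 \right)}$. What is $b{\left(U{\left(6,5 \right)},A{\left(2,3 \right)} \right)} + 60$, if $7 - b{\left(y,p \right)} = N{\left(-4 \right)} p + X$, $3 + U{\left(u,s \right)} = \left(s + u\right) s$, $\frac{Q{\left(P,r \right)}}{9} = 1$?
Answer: $68$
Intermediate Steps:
$Q{\left(P,r \right)} = 9$ ($Q{\left(P,r \right)} = 9 \cdot 1 = 9$)
$U{\left(u,s \right)} = -3 + s \left(s + u\right)$ ($U{\left(u,s \right)} = -3 + \left(s + u\right) s = -3 + s \left(s + u\right)$)
$N{\left(k \right)} = 9$
$A{\left(f,E \right)} = \frac{1}{-1 + f}$
$b{\left(y,p \right)} = 17 - 9 p$ ($b{\left(y,p \right)} = 7 - \left(9 p - 10\right) = 7 - \left(-10 + 9 p\right) = 17 - 9 p$)
$b{\left(U{\left(6,5 \right)},A{\left(2,3 \right)} \right)} + 60 = \left(17 - \frac{9}{-1 + 2}\right) + 60 = \left(17 - \frac{9}{1}\right) + 60 = \left(17 - 9\right) + 60 = 8 + 60 = 68$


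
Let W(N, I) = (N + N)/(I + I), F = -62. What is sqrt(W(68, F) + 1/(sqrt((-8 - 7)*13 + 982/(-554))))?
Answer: sqrt(-3131332853944 - 52380266*I*sqrt(15098162))/1689686 ≈ 0.034017 - 1.0478*I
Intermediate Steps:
W(N, I) = N/I (W(N, I) = (2*N)/((2*I)) = (2*N)*(1/(2*I)) = N/I)
sqrt(W(68, F) + 1/(sqrt((-8 - 7)*13 + 982/(-554)))) = sqrt(68/(-62) + 1/(sqrt((-8 - 7)*13 + 982/(-554)))) = sqrt(68*(-1/62) + 1/(sqrt(-15*13 + 982*(-1/554)))) = sqrt(-34/31 + 1/(sqrt(-195 - 491/277))) = sqrt(-34/31 + 1/(sqrt(-54506/277))) = sqrt(-34/31 + 1/(I*sqrt(15098162)/277)) = sqrt(-34/31 - I*sqrt(15098162)/54506)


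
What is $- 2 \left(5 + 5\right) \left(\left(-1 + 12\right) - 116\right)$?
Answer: $2100$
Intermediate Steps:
$- 2 \left(5 + 5\right) \left(\left(-1 + 12\right) - 116\right) = \left(-2\right) 10 \left(11 - 116\right) = \left(-20\right) \left(-105\right) = 2100$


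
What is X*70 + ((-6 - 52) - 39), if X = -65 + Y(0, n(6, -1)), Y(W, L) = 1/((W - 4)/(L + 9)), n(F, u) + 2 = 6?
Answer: -9749/2 ≈ -4874.5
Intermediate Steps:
n(F, u) = 4 (n(F, u) = -2 + 6 = 4)
Y(W, L) = (9 + L)/(-4 + W) (Y(W, L) = 1/((-4 + W)/(9 + L)) = (9 + L)/(-4 + W))
X = -273/4 (X = -65 + (9 + 4)/(-4 + 0) = -65 + 13/(-4) = -65 - ¼*13 = -65 - 13/4 = -273/4 ≈ -68.250)
X*70 + ((-6 - 52) - 39) = -273/4*70 + ((-6 - 52) - 39) = -9555/2 + (-58 - 39) = -9555/2 - 97 = -9749/2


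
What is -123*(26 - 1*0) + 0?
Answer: -3198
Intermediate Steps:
-123*(26 - 1*0) + 0 = -123*(26 + 0) + 0 = -123*26 + 0 = -3198 + 0 = -3198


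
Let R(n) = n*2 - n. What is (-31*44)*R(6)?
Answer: -8184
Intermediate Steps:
R(n) = n (R(n) = 2*n - n = n)
(-31*44)*R(6) = -31*44*6 = -1364*6 = -8184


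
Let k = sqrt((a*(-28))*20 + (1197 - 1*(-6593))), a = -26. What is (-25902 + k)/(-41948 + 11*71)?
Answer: 25902/41167 - 5*sqrt(894)/41167 ≈ 0.62556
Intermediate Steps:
k = 5*sqrt(894) (k = sqrt(-26*(-28)*20 + (1197 - 1*(-6593))) = sqrt(728*20 + (1197 + 6593)) = sqrt(14560 + 7790) = sqrt(22350) = 5*sqrt(894) ≈ 149.50)
(-25902 + k)/(-41948 + 11*71) = (-25902 + 5*sqrt(894))/(-41948 + 11*71) = (-25902 + 5*sqrt(894))/(-41948 + 781) = (-25902 + 5*sqrt(894))/(-41167) = (-25902 + 5*sqrt(894))*(-1/41167) = 25902/41167 - 5*sqrt(894)/41167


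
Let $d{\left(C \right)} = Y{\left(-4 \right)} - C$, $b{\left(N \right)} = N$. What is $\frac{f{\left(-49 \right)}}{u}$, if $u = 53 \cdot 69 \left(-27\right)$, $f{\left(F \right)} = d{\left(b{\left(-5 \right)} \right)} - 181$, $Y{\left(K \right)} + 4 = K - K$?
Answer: $\frac{20}{10971} \approx 0.001823$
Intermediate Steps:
$Y{\left(K \right)} = -4$ ($Y{\left(K \right)} = -4 + \left(K - K\right) = -4 + 0 = -4$)
$d{\left(C \right)} = -4 - C$
$f{\left(F \right)} = -180$ ($f{\left(F \right)} = \left(-4 - -5\right) - 181 = \left(-4 + 5\right) - 181 = 1 - 181 = -180$)
$u = -98739$ ($u = 3657 \left(-27\right) = -98739$)
$\frac{f{\left(-49 \right)}}{u} = - \frac{180}{-98739} = \left(-180\right) \left(- \frac{1}{98739}\right) = \frac{20}{10971}$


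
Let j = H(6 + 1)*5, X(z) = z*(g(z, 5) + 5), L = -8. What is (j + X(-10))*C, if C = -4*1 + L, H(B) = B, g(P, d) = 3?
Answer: 540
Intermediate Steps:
X(z) = 8*z (X(z) = z*(3 + 5) = z*8 = 8*z)
j = 35 (j = (6 + 1)*5 = 7*5 = 35)
C = -12 (C = -4*1 - 8 = -4 - 8 = -12)
(j + X(-10))*C = (35 + 8*(-10))*(-12) = (35 - 80)*(-12) = -45*(-12) = 540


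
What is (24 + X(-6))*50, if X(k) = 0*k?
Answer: 1200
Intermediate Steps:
X(k) = 0
(24 + X(-6))*50 = (24 + 0)*50 = 24*50 = 1200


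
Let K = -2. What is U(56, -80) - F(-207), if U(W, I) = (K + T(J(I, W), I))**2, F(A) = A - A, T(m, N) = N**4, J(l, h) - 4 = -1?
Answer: 1677721436160004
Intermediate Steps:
J(l, h) = 3 (J(l, h) = 4 - 1 = 3)
F(A) = 0
U(W, I) = (-2 + I**4)**2
U(56, -80) - F(-207) = (-2 + (-80)**4)**2 - 1*0 = (-2 + 40960000)**2 + 0 = 40959998**2 + 0 = 1677721436160004 + 0 = 1677721436160004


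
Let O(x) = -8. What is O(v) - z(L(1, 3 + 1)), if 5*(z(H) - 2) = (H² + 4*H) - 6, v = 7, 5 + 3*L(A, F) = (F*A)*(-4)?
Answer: -13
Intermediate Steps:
L(A, F) = -5/3 - 4*A*F/3 (L(A, F) = -5/3 + ((F*A)*(-4))/3 = -5/3 + ((A*F)*(-4))/3 = -5/3 + (-4*A*F)/3 = -5/3 - 4*A*F/3)
z(H) = ⅘ + H²/5 + 4*H/5 (z(H) = 2 + ((H² + 4*H) - 6)/5 = 2 + (-6 + H² + 4*H)/5 = 2 + (-6/5 + H²/5 + 4*H/5) = ⅘ + H²/5 + 4*H/5)
O(v) - z(L(1, 3 + 1)) = -8 - (⅘ + (-5/3 - 4/3*1*(3 + 1))²/5 + 4*(-5/3 - 4/3*1*(3 + 1))/5) = -8 - (⅘ + (-5/3 - 4/3*1*4)²/5 + 4*(-5/3 - 4/3*1*4)/5) = -8 - (⅘ + (-5/3 - 16/3)²/5 + 4*(-5/3 - 16/3)/5) = -8 - (⅘ + (⅕)*(-7)² + (⅘)*(-7)) = -8 - (⅘ + (⅕)*49 - 28/5) = -8 - (⅘ + 49/5 - 28/5) = -8 - 1*5 = -8 - 5 = -13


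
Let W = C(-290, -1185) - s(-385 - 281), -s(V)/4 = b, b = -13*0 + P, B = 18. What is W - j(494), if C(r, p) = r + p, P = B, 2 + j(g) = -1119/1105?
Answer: -1546986/1105 ≈ -1400.0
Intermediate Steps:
j(g) = -3329/1105 (j(g) = -2 - 1119/1105 = -3329/1105)
P = 18
b = 18 (b = -13*0 + 18 = 0 + 18 = 18)
C(r, p) = p + r
s(V) = -72 (s(V) = -4*18 = -72)
W = -1403 (W = (-1185 - 290) - 1*(-72) = -1475 + 72 = -1403)
W - j(494) = -1403 - 1*(-3329/1105) = -1403 + 3329/1105 = -1546986/1105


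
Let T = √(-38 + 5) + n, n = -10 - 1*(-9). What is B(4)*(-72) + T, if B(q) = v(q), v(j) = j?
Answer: -289 + I*√33 ≈ -289.0 + 5.7446*I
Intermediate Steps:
n = -1 (n = -10 + 9 = -1)
B(q) = q
T = -1 + I*√33 (T = √(-38 + 5) - 1 = √(-33) - 1 = I*√33 - 1 = -1 + I*√33 ≈ -1.0 + 5.7446*I)
B(4)*(-72) + T = 4*(-72) + (-1 + I*√33) = -288 + (-1 + I*√33) = -289 + I*√33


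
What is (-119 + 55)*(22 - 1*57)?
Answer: 2240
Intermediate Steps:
(-119 + 55)*(22 - 1*57) = -64*(22 - 57) = -64*(-35) = 2240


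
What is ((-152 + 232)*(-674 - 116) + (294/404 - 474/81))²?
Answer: 118832393412238009/29746116 ≈ 3.9949e+9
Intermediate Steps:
((-152 + 232)*(-674 - 116) + (294/404 - 474/81))² = (80*(-790) + (294*(1/404) - 474*1/81))² = (-63200 + (147/202 - 158/27))² = (-63200 - 27947/5454)² = (-344720747/5454)² = 118832393412238009/29746116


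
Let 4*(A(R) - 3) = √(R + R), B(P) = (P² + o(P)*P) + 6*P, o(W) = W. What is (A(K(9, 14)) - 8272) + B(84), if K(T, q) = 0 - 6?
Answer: 6347 + I*√3/2 ≈ 6347.0 + 0.86602*I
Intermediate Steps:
B(P) = 2*P² + 6*P (B(P) = (P² + P*P) + 6*P = (P² + P²) + 6*P = 2*P² + 6*P)
K(T, q) = -6
A(R) = 3 + √2*√R/4 (A(R) = 3 + √(R + R)/4 = 3 + √(2*R)/4 = 3 + (√2*√R)/4 = 3 + √2*√R/4)
(A(K(9, 14)) - 8272) + B(84) = ((3 + √2*√(-6)/4) - 8272) + 2*84*(3 + 84) = ((3 + √2*(I*√6)/4) - 8272) + 2*84*87 = ((3 + I*√3/2) - 8272) + 14616 = (-8269 + I*√3/2) + 14616 = 6347 + I*√3/2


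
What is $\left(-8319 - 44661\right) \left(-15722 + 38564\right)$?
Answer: $-1210169160$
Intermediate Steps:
$\left(-8319 - 44661\right) \left(-15722 + 38564\right) = \left(-52980\right) 22842 = -1210169160$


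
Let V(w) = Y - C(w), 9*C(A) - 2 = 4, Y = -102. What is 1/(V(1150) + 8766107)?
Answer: 3/26298013 ≈ 1.1408e-7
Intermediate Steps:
C(A) = 2/3 (C(A) = 2/9 + (1/9)*4 = 2/9 + 4/9 = 2/3)
V(w) = -308/3 (V(w) = -102 - 1*2/3 = -102 - 2/3 = -308/3)
1/(V(1150) + 8766107) = 1/(-308/3 + 8766107) = 1/(26298013/3) = 3/26298013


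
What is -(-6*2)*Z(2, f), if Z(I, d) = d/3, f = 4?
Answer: 16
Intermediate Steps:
Z(I, d) = d/3 (Z(I, d) = d*(1/3) = d/3)
-(-6*2)*Z(2, f) = -(-6*2)*(1/3)*4 = -(-12)*4/3 = -1*(-16) = 16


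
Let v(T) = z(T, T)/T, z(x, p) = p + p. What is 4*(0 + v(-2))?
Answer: 8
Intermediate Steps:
z(x, p) = 2*p
v(T) = 2 (v(T) = (2*T)/T = 2)
4*(0 + v(-2)) = 4*(0 + 2) = 4*2 = 8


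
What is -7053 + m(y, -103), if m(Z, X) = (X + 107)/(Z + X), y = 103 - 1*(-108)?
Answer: -190430/27 ≈ -7053.0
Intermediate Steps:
y = 211 (y = 103 + 108 = 211)
m(Z, X) = (107 + X)/(X + Z)
-7053 + m(y, -103) = -7053 + (107 - 103)/(-103 + 211) = -7053 + 4/108 = -7053 + (1/108)*4 = -7053 + 1/27 = -190430/27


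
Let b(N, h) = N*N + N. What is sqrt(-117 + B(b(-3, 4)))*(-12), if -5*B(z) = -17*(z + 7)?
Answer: -24*I*sqrt(455)/5 ≈ -102.39*I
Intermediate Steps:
b(N, h) = N + N**2 (b(N, h) = N**2 + N = N + N**2)
B(z) = 119/5 + 17*z/5 (B(z) = -(-17)*(z + 7)/5 = -(-17)*(7 + z)/5 = -(-119 - 17*z)/5 = 119/5 + 17*z/5)
sqrt(-117 + B(b(-3, 4)))*(-12) = sqrt(-117 + (119/5 + 17*(-3*(1 - 3))/5))*(-12) = sqrt(-117 + (119/5 + 17*(-3*(-2))/5))*(-12) = sqrt(-117 + (119/5 + (17/5)*6))*(-12) = sqrt(-117 + (119/5 + 102/5))*(-12) = sqrt(-117 + 221/5)*(-12) = sqrt(-364/5)*(-12) = (2*I*sqrt(455)/5)*(-12) = -24*I*sqrt(455)/5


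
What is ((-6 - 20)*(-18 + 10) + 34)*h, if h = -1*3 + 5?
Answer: 484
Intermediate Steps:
h = 2 (h = -3 + 5 = 2)
((-6 - 20)*(-18 + 10) + 34)*h = ((-6 - 20)*(-18 + 10) + 34)*2 = (-26*(-8) + 34)*2 = (208 + 34)*2 = 242*2 = 484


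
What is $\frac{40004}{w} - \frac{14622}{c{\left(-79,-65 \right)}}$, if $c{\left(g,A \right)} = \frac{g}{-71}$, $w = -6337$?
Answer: $- \frac{6581992910}{500623} \approx -13148.0$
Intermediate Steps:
$c{\left(g,A \right)} = - \frac{g}{71}$ ($c{\left(g,A \right)} = g \left(- \frac{1}{71}\right) = - \frac{g}{71}$)
$\frac{40004}{w} - \frac{14622}{c{\left(-79,-65 \right)}} = \frac{40004}{-6337} - \frac{14622}{\left(- \frac{1}{71}\right) \left(-79\right)} = 40004 \left(- \frac{1}{6337}\right) - \frac{14622}{\frac{79}{71}} = - \frac{40004}{6337} - \frac{1038162}{79} = - \frac{6581992910}{500623}$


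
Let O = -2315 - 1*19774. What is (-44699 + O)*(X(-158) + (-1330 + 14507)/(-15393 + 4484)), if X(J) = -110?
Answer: 81024997596/10909 ≈ 7.4274e+6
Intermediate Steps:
O = -22089 (O = -2315 - 19774 = -22089)
(-44699 + O)*(X(-158) + (-1330 + 14507)/(-15393 + 4484)) = (-44699 - 22089)*(-110 + (-1330 + 14507)/(-15393 + 4484)) = -66788*(-110 + 13177/(-10909)) = -66788*(-110 + 13177*(-1/10909)) = -66788*(-110 - 13177/10909) = -66788*(-1213167/10909) = 81024997596/10909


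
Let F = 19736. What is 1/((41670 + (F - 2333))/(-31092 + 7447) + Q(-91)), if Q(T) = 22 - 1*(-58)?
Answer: 23645/1832527 ≈ 0.012903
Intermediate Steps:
Q(T) = 80 (Q(T) = 22 + 58 = 80)
1/((41670 + (F - 2333))/(-31092 + 7447) + Q(-91)) = 1/((41670 + (19736 - 2333))/(-31092 + 7447) + 80) = 1/((41670 + 17403)/(-23645) + 80) = 1/(59073*(-1/23645) + 80) = 1/(-59073/23645 + 80) = 1/(1832527/23645) = 23645/1832527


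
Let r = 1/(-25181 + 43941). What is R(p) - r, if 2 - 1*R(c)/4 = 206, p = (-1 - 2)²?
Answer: -15308161/18760 ≈ -816.00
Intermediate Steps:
p = 9 (p = (-3)² = 9)
R(c) = -816 (R(c) = 8 - 4*206 = 8 - 824 = -816)
r = 1/18760 ≈ 5.3305e-5
R(p) - r = -816 - 1*1/18760 = -816 - 1/18760 = -15308161/18760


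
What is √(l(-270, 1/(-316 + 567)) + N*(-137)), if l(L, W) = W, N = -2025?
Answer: 2*√4369513169/251 ≈ 526.71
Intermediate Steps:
√(l(-270, 1/(-316 + 567)) + N*(-137)) = √(1/(-316 + 567) - 2025*(-137)) = √(1/251 + 277425) = √(69633676/251) = 2*√4369513169/251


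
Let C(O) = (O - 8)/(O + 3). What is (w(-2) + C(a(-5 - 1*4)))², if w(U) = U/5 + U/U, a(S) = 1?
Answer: 529/400 ≈ 1.3225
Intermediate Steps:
C(O) = (-8 + O)/(3 + O)
w(U) = 1 + U/5 (w(U) = U*(⅕) + 1 = U/5 + 1 = 1 + U/5)
(w(-2) + C(a(-5 - 1*4)))² = ((1 + (⅕)*(-2)) + (-8 + 1)/(3 + 1))² = ((1 - ⅖) - 7/4)² = (⅗ + (¼)*(-7))² = (⅗ - 7/4)² = (-23/20)² = 529/400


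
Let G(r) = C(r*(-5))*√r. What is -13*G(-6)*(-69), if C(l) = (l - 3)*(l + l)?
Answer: 1453140*I*√6 ≈ 3.5595e+6*I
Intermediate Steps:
C(l) = 2*l*(-3 + l) (C(l) = (-3 + l)*(2*l) = 2*l*(-3 + l))
G(r) = -10*r^(3/2)*(-3 - 5*r) (G(r) = (2*(r*(-5))*(-3 + r*(-5)))*√r = (2*(-5*r)*(-3 - 5*r))*√r = (-10*r*(-3 - 5*r))*√r = -10*r^(3/2)*(-3 - 5*r))
-13*G(-6)*(-69) = -13*(-6)^(3/2)*(30 + 50*(-6))*(-69) = -13*(-6*I*√6)*(30 - 300)*(-69) = -13*(-6*I*√6)*(-270)*(-69) = -21060*I*√6*(-69) = 1453140*I*√6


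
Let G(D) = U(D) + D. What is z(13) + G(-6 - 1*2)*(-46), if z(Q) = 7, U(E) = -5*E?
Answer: -1465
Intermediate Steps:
G(D) = -4*D (G(D) = -5*D + D = -4*D)
z(13) + G(-6 - 1*2)*(-46) = 7 - 4*(-6 - 1*2)*(-46) = 7 - 4*(-6 - 2)*(-46) = 7 - 4*(-8)*(-46) = 7 + 32*(-46) = 7 - 1472 = -1465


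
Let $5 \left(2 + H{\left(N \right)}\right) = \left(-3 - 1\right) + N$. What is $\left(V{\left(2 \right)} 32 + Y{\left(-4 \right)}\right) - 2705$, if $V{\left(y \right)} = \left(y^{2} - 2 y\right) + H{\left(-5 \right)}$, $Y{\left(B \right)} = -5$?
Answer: $- \frac{14158}{5} \approx -2831.6$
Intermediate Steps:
$H{\left(N \right)} = - \frac{14}{5} + \frac{N}{5}$ ($H{\left(N \right)} = -2 + \frac{\left(-3 - 1\right) + N}{5} = -2 + \frac{-4 + N}{5} = -2 + \left(- \frac{4}{5} + \frac{N}{5}\right) = - \frac{14}{5} + \frac{N}{5}$)
$V{\left(y \right)} = - \frac{19}{5} + y^{2} - 2 y$ ($V{\left(y \right)} = \left(y^{2} - 2 y\right) + \left(- \frac{14}{5} + \frac{1}{5} \left(-5\right)\right) = \left(y^{2} - 2 y\right) - \frac{19}{5} = - \frac{19}{5} + y^{2} - 2 y$)
$\left(V{\left(2 \right)} 32 + Y{\left(-4 \right)}\right) - 2705 = \left(\left(- \frac{19}{5} + 2^{2} - 4\right) 32 - 5\right) - 2705 = \left(\left(- \frac{19}{5} + 4 - 4\right) 32 - 5\right) - 2705 = \left(\left(- \frac{19}{5}\right) 32 - 5\right) - 2705 = \left(- \frac{608}{5} - 5\right) - 2705 = - \frac{633}{5} - 2705 = - \frac{14158}{5}$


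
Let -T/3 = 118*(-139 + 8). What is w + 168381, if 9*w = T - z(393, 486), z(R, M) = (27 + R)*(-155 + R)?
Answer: 162427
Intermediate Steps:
T = 46374 (T = -354*(-139 + 8) = -354*(-131) = -3*(-15458) = 46374)
z(R, M) = (-155 + R)*(27 + R)
w = -5954 (w = (46374 - (-4185 + 393**2 - 128*393))/9 = (46374 - (-4185 + 154449 - 50304))/9 = (46374 - 1*99960)/9 = (46374 - 99960)/9 = (1/9)*(-53586) = -5954)
w + 168381 = -5954 + 168381 = 162427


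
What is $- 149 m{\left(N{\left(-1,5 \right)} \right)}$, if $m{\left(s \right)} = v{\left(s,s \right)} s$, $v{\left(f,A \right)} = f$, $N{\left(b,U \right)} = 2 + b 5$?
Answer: $-1341$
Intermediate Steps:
$N{\left(b,U \right)} = 2 + 5 b$
$m{\left(s \right)} = s^{2}$ ($m{\left(s \right)} = s s = s^{2}$)
$- 149 m{\left(N{\left(-1,5 \right)} \right)} = - 149 \left(2 + 5 \left(-1\right)\right)^{2} = - 149 \left(2 - 5\right)^{2} = - 149 \left(-3\right)^{2} = \left(-149\right) 9 = -1341$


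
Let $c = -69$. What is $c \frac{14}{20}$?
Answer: $- \frac{483}{10} \approx -48.3$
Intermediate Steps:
$c \frac{14}{20} = - 69 \cdot \frac{14}{20} = - 69 \cdot 14 \cdot \frac{1}{20} = \left(-69\right) \frac{7}{10} = - \frac{483}{10}$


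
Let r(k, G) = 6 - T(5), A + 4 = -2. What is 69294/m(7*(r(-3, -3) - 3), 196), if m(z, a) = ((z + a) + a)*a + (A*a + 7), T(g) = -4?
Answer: 69294/85267 ≈ 0.81267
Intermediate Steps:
A = -6 (A = -4 - 2 = -6)
r(k, G) = 10 (r(k, G) = 6 - 1*(-4) = 6 + 4 = 10)
m(z, a) = 7 - 6*a + a*(z + 2*a) (m(z, a) = ((z + a) + a)*a + (-6*a + 7) = ((a + z) + a)*a + (7 - 6*a) = (z + 2*a)*a + (7 - 6*a) = a*(z + 2*a) + (7 - 6*a) = 7 - 6*a + a*(z + 2*a))
69294/m(7*(r(-3, -3) - 3), 196) = 69294/(7 - 6*196 + 2*196**2 + 196*(7*(10 - 3))) = 69294/(7 - 1176 + 2*38416 + 196*(7*7)) = 69294/(7 - 1176 + 76832 + 196*49) = 69294/(7 - 1176 + 76832 + 9604) = 69294/85267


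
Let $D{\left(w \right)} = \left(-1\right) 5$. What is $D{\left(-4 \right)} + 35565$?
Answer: $35560$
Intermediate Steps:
$D{\left(w \right)} = -5$
$D{\left(-4 \right)} + 35565 = -5 + 35565 = 35560$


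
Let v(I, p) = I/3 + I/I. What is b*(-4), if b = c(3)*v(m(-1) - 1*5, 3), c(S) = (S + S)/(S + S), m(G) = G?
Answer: 4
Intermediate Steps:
c(S) = 1 (c(S) = (2*S)/((2*S)) = (2*S)*(1/(2*S)) = 1)
v(I, p) = 1 + I/3 (v(I, p) = I*(1/3) + 1 = I/3 + 1 = 1 + I/3)
b = -1 (b = 1*(1 + (-1 - 1*5)/3) = 1*(1 + (-1 - 5)/3) = 1*(1 + (1/3)*(-6)) = 1*(1 - 2) = 1*(-1) = -1)
b*(-4) = -1*(-4) = 4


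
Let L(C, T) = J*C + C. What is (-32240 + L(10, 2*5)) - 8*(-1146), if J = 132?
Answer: -21742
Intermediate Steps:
L(C, T) = 133*C (L(C, T) = 132*C + C = 133*C)
(-32240 + L(10, 2*5)) - 8*(-1146) = (-32240 + 133*10) - 8*(-1146) = (-32240 + 1330) + 9168 = -30910 + 9168 = -21742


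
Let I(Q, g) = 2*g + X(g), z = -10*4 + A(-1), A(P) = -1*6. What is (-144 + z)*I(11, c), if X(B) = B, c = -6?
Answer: 3420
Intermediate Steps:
A(P) = -6
z = -46 (z = -10*4 - 6 = -40 - 6 = -46)
I(Q, g) = 3*g (I(Q, g) = 2*g + g = 3*g)
(-144 + z)*I(11, c) = (-144 - 46)*(3*(-6)) = -190*(-18) = 3420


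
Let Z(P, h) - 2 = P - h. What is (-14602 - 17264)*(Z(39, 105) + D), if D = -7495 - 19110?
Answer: 849834354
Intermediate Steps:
Z(P, h) = 2 + P - h (Z(P, h) = 2 + (P - h) = 2 + P - h)
D = -26605
(-14602 - 17264)*(Z(39, 105) + D) = (-14602 - 17264)*((2 + 39 - 1*105) - 26605) = -31866*((2 + 39 - 105) - 26605) = -31866*(-64 - 26605) = -31866*(-26669) = 849834354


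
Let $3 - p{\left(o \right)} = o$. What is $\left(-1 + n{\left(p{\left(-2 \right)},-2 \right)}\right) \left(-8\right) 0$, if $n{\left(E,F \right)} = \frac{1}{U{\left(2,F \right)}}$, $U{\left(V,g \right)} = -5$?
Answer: $0$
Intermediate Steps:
$p{\left(o \right)} = 3 - o$
$n{\left(E,F \right)} = - \frac{1}{5}$ ($n{\left(E,F \right)} = \frac{1}{-5} = - \frac{1}{5}$)
$\left(-1 + n{\left(p{\left(-2 \right)},-2 \right)}\right) \left(-8\right) 0 = \left(-1 - \frac{1}{5}\right) \left(-8\right) 0 = \left(- \frac{6}{5}\right) \left(-8\right) 0 = \frac{48}{5} \cdot 0 = 0$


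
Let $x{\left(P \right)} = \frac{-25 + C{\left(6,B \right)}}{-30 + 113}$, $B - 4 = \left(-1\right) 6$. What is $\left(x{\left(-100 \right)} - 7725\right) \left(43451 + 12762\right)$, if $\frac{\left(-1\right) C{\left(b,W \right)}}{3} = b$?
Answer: $- \frac{36044787434}{83} \approx -4.3427 \cdot 10^{8}$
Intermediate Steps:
$B = -2$ ($B = 4 - 6 = -2$)
$C{\left(b,W \right)} = - 3 b$
$x{\left(P \right)} = - \frac{43}{83}$ ($x{\left(P \right)} = \frac{-25 - 18}{-30 + 113} = \frac{-25 - 18}{83} = \left(-43\right) \frac{1}{83} = - \frac{43}{83}$)
$\left(x{\left(-100 \right)} - 7725\right) \left(43451 + 12762\right) = \left(- \frac{43}{83} - 7725\right) \left(43451 + 12762\right) = \left(- \frac{641218}{83}\right) 56213 = - \frac{36044787434}{83}$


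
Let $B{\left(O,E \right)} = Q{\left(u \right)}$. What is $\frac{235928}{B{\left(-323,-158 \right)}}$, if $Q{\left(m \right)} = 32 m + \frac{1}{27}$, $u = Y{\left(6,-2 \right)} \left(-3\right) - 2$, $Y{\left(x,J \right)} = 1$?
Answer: $- \frac{910008}{617} \approx -1474.9$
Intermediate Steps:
$u = -5$ ($u = 1 \left(-3\right) - 2 = -3 - 2 = -5$)
$Q{\left(m \right)} = \frac{1}{27} + 32 m$ ($Q{\left(m \right)} = 32 m + \frac{1}{27} = \frac{1}{27} + 32 m$)
$B{\left(O,E \right)} = - \frac{4319}{27}$ ($B{\left(O,E \right)} = \frac{1}{27} + 32 \left(-5\right) = \frac{1}{27} - 160 = - \frac{4319}{27}$)
$\frac{235928}{B{\left(-323,-158 \right)}} = \frac{235928}{- \frac{4319}{27}} = 235928 \left(- \frac{27}{4319}\right) = - \frac{910008}{617}$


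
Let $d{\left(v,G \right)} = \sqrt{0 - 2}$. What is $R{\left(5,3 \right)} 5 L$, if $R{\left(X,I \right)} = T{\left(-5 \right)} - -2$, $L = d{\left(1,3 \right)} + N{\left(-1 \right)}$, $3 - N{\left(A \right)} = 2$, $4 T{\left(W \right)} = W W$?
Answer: $\frac{165}{4} + \frac{165 i \sqrt{2}}{4} \approx 41.25 + 58.336 i$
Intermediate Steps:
$T{\left(W \right)} = \frac{W^{2}}{4}$ ($T{\left(W \right)} = \frac{W W}{4} = \frac{W^{2}}{4}$)
$d{\left(v,G \right)} = i \sqrt{2}$ ($d{\left(v,G \right)} = \sqrt{-2} = i \sqrt{2}$)
$N{\left(A \right)} = 1$ ($N{\left(A \right)} = 3 - 2 = 1$)
$L = 1 + i \sqrt{2}$ ($L = i \sqrt{2} + 1 = 1 + i \sqrt{2} \approx 1.0 + 1.4142 i$)
$R{\left(X,I \right)} = \frac{33}{4}$ ($R{\left(X,I \right)} = \frac{\left(-5\right)^{2}}{4} - -2 = \frac{1}{4} \cdot 25 + 2 = \frac{25}{4} + 2 = \frac{33}{4}$)
$R{\left(5,3 \right)} 5 L = \frac{33}{4} \cdot 5 \left(1 + i \sqrt{2}\right) = \frac{165 \left(1 + i \sqrt{2}\right)}{4} = \frac{165}{4} + \frac{165 i \sqrt{2}}{4}$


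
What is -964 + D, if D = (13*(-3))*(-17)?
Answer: -301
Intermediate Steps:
D = 663 (D = -39*(-17) = 663)
-964 + D = -964 + 663 = -301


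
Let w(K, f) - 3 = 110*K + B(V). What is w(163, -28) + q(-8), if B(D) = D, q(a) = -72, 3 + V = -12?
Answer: 17846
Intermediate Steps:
V = -15 (V = -3 - 12 = -15)
w(K, f) = -12 + 110*K (w(K, f) = 3 + (110*K - 15) = 3 + (-15 + 110*K) = -12 + 110*K)
w(163, -28) + q(-8) = (-12 + 110*163) - 72 = (-12 + 17930) - 72 = 17918 - 72 = 17846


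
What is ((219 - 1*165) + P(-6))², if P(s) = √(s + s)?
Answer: 2904 + 216*I*√3 ≈ 2904.0 + 374.12*I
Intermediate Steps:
P(s) = √2*√s (P(s) = √(2*s) = √2*√s)
((219 - 1*165) + P(-6))² = ((219 - 1*165) + √2*√(-6))² = ((219 - 165) + √2*(I*√6))² = (54 + 2*I*√3)²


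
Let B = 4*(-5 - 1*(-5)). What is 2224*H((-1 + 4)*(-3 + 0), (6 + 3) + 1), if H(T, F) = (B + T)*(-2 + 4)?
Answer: -40032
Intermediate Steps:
B = 0 (B = 4*(-5 + 5) = 4*0 = 0)
H(T, F) = 2*T (H(T, F) = (0 + T)*(-2 + 4) = T*2 = 2*T)
2224*H((-1 + 4)*(-3 + 0), (6 + 3) + 1) = 2224*(2*((-1 + 4)*(-3 + 0))) = 2224*(2*(3*(-3))) = 2224*(2*(-9)) = 2224*(-18) = -40032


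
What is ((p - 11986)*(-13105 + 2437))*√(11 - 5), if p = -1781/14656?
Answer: 468508148199*√6/3664 ≈ 3.1321e+8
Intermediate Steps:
p = -1781/14656 (p = -1781*1/14656 = -1781/14656 ≈ -0.12152)
((p - 11986)*(-13105 + 2437))*√(11 - 5) = ((-1781/14656 - 11986)*(-13105 + 2437))*√(11 - 5) = (-175668597/14656*(-10668))*√6 = 468508148199*√6/3664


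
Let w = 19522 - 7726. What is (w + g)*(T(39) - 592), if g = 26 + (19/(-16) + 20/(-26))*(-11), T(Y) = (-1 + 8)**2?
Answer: -1337654979/208 ≈ -6.4310e+6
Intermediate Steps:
T(Y) = 49 (T(Y) = 7**2 = 49)
w = 11796
g = 9885/208 (g = 26 + (19*(-1/16) + 20*(-1/26))*(-11) = 26 + (-19/16 - 10/13)*(-11) = 26 - 407/208*(-11) = 26 + 4477/208 = 9885/208 ≈ 47.524)
(w + g)*(T(39) - 592) = (11796 + 9885/208)*(49 - 592) = (2463453/208)*(-543) = -1337654979/208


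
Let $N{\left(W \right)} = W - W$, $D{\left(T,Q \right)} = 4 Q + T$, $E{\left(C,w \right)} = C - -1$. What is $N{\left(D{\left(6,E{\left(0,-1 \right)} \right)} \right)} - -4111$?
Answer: $4111$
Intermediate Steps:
$E{\left(C,w \right)} = 1 + C$ ($E{\left(C,w \right)} = C + 1 = 1 + C$)
$D{\left(T,Q \right)} = T + 4 Q$
$N{\left(W \right)} = 0$
$N{\left(D{\left(6,E{\left(0,-1 \right)} \right)} \right)} - -4111 = 0 - -4111 = 0 + 4111 = 4111$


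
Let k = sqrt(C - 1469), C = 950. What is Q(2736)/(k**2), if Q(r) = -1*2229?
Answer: 743/173 ≈ 4.2948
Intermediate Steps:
Q(r) = -2229
k = I*sqrt(519) (k = sqrt(950 - 1469) = sqrt(-519) = I*sqrt(519) ≈ 22.782*I)
Q(2736)/(k**2) = -2229/((I*sqrt(519))**2) = -2229/(-519) = -2229*(-1/519) = 743/173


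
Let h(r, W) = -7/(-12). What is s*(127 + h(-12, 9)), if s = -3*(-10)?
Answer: 7655/2 ≈ 3827.5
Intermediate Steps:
h(r, W) = 7/12 (h(r, W) = -7*(-1/12) = 7/12)
s = 30
s*(127 + h(-12, 9)) = 30*(127 + 7/12) = 30*(1531/12) = 7655/2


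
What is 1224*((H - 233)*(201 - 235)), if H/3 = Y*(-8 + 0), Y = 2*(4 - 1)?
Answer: 15689232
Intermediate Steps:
Y = 6 (Y = 2*3 = 6)
H = -144 (H = 3*(6*(-8 + 0)) = 3*(6*(-8)) = 3*(-48) = -144)
1224*((H - 233)*(201 - 235)) = 1224*((-144 - 233)*(201 - 235)) = 1224*(-377*(-34)) = 1224*12818 = 15689232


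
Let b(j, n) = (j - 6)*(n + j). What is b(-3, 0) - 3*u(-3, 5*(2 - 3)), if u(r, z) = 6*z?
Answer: 117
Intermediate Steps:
b(j, n) = (-6 + j)*(j + n)
b(-3, 0) - 3*u(-3, 5*(2 - 3)) = ((-3)² - 6*(-3) - 6*0 - 3*0) - 18*5*(2 - 3) = (9 + 18 + 0 + 0) - 18*5*(-1) = 27 - 18*(-5) = 27 - 3*(-30) = 27 + 90 = 117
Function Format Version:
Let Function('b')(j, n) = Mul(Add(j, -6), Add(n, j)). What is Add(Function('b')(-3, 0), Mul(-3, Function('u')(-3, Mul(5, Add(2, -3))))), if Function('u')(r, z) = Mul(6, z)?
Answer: 117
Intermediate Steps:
Function('b')(j, n) = Mul(Add(-6, j), Add(j, n))
Add(Function('b')(-3, 0), Mul(-3, Function('u')(-3, Mul(5, Add(2, -3))))) = Add(Add(Pow(-3, 2), Mul(-6, -3), Mul(-6, 0), Mul(-3, 0)), Mul(-3, Mul(6, Mul(5, Add(2, -3))))) = Add(Add(9, 18, 0, 0), Mul(-3, Mul(6, Mul(5, -1)))) = Add(27, Mul(-3, Mul(6, -5))) = Add(27, Mul(-3, -30)) = Add(27, 90) = 117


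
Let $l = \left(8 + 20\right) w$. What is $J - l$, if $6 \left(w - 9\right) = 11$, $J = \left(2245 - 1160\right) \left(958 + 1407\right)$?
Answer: $\frac{7697165}{3} \approx 2.5657 \cdot 10^{6}$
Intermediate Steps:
$J = 2566025$ ($J = 1085 \cdot 2365 = 2566025$)
$w = \frac{65}{6}$ ($w = 9 + \frac{1}{6} \cdot 11 = 9 + \frac{11}{6} = \frac{65}{6} \approx 10.833$)
$l = \frac{910}{3}$ ($l = \left(8 + 20\right) \frac{65}{6} = 28 \cdot \frac{65}{6} = \frac{910}{3} \approx 303.33$)
$J - l = 2566025 - \frac{910}{3} = \frac{7697165}{3}$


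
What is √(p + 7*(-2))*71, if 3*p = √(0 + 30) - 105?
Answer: 71*√(-441 + 3*√30)/3 ≈ 487.65*I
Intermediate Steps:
p = -35 + √30/3 (p = (√(0 + 30) - 105)/3 = (√30 - 105)/3 = (-105 + √30)/3 = -35 + √30/3 ≈ -33.174)
√(p + 7*(-2))*71 = √((-35 + √30/3) + 7*(-2))*71 = √((-35 + √30/3) - 14)*71 = √(-49 + √30/3)*71 = 71*√(-49 + √30/3)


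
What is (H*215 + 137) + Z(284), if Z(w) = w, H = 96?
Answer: 21061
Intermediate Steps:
(H*215 + 137) + Z(284) = (96*215 + 137) + 284 = (20640 + 137) + 284 = 20777 + 284 = 21061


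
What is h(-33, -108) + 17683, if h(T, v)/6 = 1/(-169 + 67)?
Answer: 300610/17 ≈ 17683.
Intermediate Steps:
h(T, v) = -1/17 (h(T, v) = 6/(-169 + 67) = 6/(-102) = 6*(-1/102) = -1/17)
h(-33, -108) + 17683 = -1/17 + 17683 = 300610/17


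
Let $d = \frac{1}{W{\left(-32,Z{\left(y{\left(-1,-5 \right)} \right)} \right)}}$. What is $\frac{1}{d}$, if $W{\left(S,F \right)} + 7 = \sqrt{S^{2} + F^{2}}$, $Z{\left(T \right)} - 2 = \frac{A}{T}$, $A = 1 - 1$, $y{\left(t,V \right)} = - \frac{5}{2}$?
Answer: $-7 + 2 \sqrt{257} \approx 25.062$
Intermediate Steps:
$y{\left(t,V \right)} = - \frac{5}{2}$ ($y{\left(t,V \right)} = \left(-5\right) \frac{1}{2} = - \frac{5}{2}$)
$A = 0$
$Z{\left(T \right)} = 2$ ($Z{\left(T \right)} = 2 + \frac{0}{T} = 2 + 0 = 2$)
$W{\left(S,F \right)} = -7 + \sqrt{F^{2} + S^{2}}$ ($W{\left(S,F \right)} = -7 + \sqrt{S^{2} + F^{2}} = -7 + \sqrt{F^{2} + S^{2}}$)
$d = \frac{1}{-7 + 2 \sqrt{257}}$ ($d = \frac{1}{-7 + \sqrt{2^{2} + \left(-32\right)^{2}}} = \frac{1}{-7 + \sqrt{4 + 1024}} = \frac{1}{-7 + \sqrt{1028}} = \frac{1}{-7 + 2 \sqrt{257}} \approx 0.0399$)
$\frac{1}{d} = \frac{1}{\frac{7}{979} + \frac{2 \sqrt{257}}{979}}$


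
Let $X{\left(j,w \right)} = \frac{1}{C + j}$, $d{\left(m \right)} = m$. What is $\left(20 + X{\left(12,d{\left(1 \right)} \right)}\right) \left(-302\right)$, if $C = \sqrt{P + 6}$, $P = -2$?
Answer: $- \frac{42431}{7} \approx -6061.6$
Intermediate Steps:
$C = 2$ ($C = \sqrt{-2 + 6} = \sqrt{4} = 2$)
$X{\left(j,w \right)} = \frac{1}{2 + j}$
$\left(20 + X{\left(12,d{\left(1 \right)} \right)}\right) \left(-302\right) = \left(20 + \frac{1}{2 + 12}\right) \left(-302\right) = \left(20 + \frac{1}{14}\right) \left(-302\right) = \frac{281}{14} \left(-302\right) = - \frac{42431}{7}$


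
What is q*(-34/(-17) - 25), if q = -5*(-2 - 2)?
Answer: -460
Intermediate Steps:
q = 20 (q = -5*(-4) = 20)
q*(-34/(-17) - 25) = 20*(-34/(-17) - 25) = 20*(-34*(-1/17) - 25) = 20*(2 - 25) = 20*(-23) = -460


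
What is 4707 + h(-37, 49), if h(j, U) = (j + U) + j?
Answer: 4682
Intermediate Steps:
h(j, U) = U + 2*j (h(j, U) = (U + j) + j = U + 2*j)
4707 + h(-37, 49) = 4707 + (49 + 2*(-37)) = 4707 + (49 - 74) = 4707 - 25 = 4682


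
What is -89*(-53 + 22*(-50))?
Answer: 102617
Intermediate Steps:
-89*(-53 + 22*(-50)) = -89*(-53 - 1100) = -89*(-1153) = 102617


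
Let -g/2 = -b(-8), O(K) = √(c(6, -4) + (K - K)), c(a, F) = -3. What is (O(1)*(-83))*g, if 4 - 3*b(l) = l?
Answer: -664*I*√3 ≈ -1150.1*I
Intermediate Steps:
b(l) = 4/3 - l/3
O(K) = I*√3 (O(K) = √(-3 + (K - K)) = √(-3 + 0) = √(-3) = I*√3)
g = 8 (g = -(-2)*(4/3 - ⅓*(-8)) = -(-2)*(4/3 + 8/3) = -(-2)*4 = -2*(-4) = 8)
(O(1)*(-83))*g = ((I*√3)*(-83))*8 = -83*I*√3*8 = -664*I*√3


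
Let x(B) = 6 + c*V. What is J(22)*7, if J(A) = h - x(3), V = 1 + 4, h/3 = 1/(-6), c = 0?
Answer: -91/2 ≈ -45.500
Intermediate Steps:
h = -½ (h = 3/(-6) = 3*(-⅙) = -½ ≈ -0.50000)
V = 5
x(B) = 6 (x(B) = 6 + 0*5 = 6 + 0 = 6)
J(A) = -13/2 (J(A) = -½ - 1*6 = -½ - 6 = -13/2)
J(22)*7 = -13/2*7 = -91/2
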